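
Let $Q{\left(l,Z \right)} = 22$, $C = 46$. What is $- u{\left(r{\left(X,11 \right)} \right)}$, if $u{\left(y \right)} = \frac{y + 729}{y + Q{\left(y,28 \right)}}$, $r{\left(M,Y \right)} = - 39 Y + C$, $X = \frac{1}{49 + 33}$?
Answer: $\frac{346}{361} \approx 0.95845$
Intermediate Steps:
$X = \frac{1}{82} \approx 0.012195$
$r{\left(M,Y \right)} = 46 - 39 Y$ ($r{\left(M,Y \right)} = - 39 Y + 46 = 46 - 39 Y$)
$u{\left(y \right)} = \frac{729 + y}{22 + y}$ ($u{\left(y \right)} = \frac{y + 729}{y + 22} = \frac{729 + y}{22 + y}$)
$- u{\left(r{\left(X,11 \right)} \right)} = - \frac{729 + \left(46 - 429\right)}{22 + \left(46 - 429\right)} = - \frac{729 - 383}{22 - 383} = - \frac{346}{-361} = - \frac{\left(-1\right) 346}{361} = \left(-1\right) \left(- \frac{346}{361}\right) = \frac{346}{361}$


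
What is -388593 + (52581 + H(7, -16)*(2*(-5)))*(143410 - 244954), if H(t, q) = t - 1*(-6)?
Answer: -5326472937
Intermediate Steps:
H(t, q) = 6 + t (H(t, q) = t + 6 = 6 + t)
-388593 + (52581 + H(7, -16)*(2*(-5)))*(143410 - 244954) = -388593 + (52581 + (6 + 7)*(2*(-5)))*(143410 - 244954) = -388593 + (52581 + 13*(-10))*(-101544) = -388593 + (52581 - 130)*(-101544) = -388593 + 52451*(-101544) = -388593 - 5326084344 = -5326472937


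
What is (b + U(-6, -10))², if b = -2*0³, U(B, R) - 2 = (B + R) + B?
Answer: 400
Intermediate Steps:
U(B, R) = 2 + R + 2*B (U(B, R) = 2 + ((B + R) + B) = 2 + (R + 2*B) = 2 + R + 2*B)
b = 0 (b = -2*0 = 0)
(b + U(-6, -10))² = (0 + (2 - 10 + 2*(-6)))² = (0 + (2 - 10 - 12))² = (0 - 20)² = (-20)² = 400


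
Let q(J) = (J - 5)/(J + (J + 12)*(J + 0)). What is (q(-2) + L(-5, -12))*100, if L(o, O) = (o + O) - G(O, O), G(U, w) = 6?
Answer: -24950/11 ≈ -2268.2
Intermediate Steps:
q(J) = (-5 + J)/(J + J*(12 + J)) (q(J) = (-5 + J)/(J + (12 + J)*J) = (-5 + J)/(J + J*(12 + J)))
L(o, O) = -6 + O + o (L(o, O) = (o + O) - 1*6 = (O + o) - 6 = -6 + O + o)
(q(-2) + L(-5, -12))*100 = ((-5 - 2)/((-2)*(13 - 2)) + (-6 - 12 - 5))*100 = (-½*(-7)/11 - 23)*100 = (-½*1/11*(-7) - 23)*100 = (7/22 - 23)*100 = -499/22*100 = -24950/11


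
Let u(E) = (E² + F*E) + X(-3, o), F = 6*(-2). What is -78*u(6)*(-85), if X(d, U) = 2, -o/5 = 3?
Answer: -225420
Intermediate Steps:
o = -15 (o = -5*3 = -15)
F = -12
u(E) = 2 + E² - 12*E (u(E) = (E² - 12*E) + 2 = 2 + E² - 12*E)
-78*u(6)*(-85) = -78*(2 + 6² - 12*6)*(-85) = -78*(2 + 36 - 72)*(-85) = -78*(-34)*(-85) = 2652*(-85) = -225420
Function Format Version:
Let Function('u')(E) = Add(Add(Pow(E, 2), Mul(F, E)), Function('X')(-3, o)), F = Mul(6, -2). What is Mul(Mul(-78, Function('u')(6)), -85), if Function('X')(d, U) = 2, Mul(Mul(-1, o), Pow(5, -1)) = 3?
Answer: -225420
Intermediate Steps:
o = -15 (o = Mul(-5, 3) = -15)
F = -12
Function('u')(E) = Add(2, Pow(E, 2), Mul(-12, E)) (Function('u')(E) = Add(Add(Pow(E, 2), Mul(-12, E)), 2) = Add(2, Pow(E, 2), Mul(-12, E)))
Mul(Mul(-78, Function('u')(6)), -85) = Mul(Mul(-78, Add(2, Pow(6, 2), Mul(-12, 6))), -85) = Mul(Mul(-78, Add(2, 36, -72)), -85) = Mul(Mul(-78, -34), -85) = Mul(2652, -85) = -225420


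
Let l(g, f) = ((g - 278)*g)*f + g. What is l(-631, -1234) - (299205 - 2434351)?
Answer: -705661971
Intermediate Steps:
l(g, f) = g + f*g*(-278 + g) (l(g, f) = ((-278 + g)*g)*f + g = (g*(-278 + g))*f + g = f*g*(-278 + g) + g = g + f*g*(-278 + g))
l(-631, -1234) - (299205 - 2434351) = -631*(1 - 278*(-1234) - 1234*(-631)) - (299205 - 2434351) = -631*(1 + 343052 + 778654) - 1*(-2135146) = -631*1121707 + 2135146 = -707797117 + 2135146 = -705661971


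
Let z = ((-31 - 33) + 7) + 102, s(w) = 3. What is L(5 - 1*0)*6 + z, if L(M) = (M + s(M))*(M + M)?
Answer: 525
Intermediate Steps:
L(M) = 2*M*(3 + M) (L(M) = (M + 3)*(M + M) = (3 + M)*(2*M) = 2*M*(3 + M))
z = 45 (z = (-64 + 7) + 102 = -57 + 102 = 45)
L(5 - 1*0)*6 + z = (2*(5 - 1*0)*(3 + (5 - 1*0)))*6 + 45 = (2*(5 + 0)*(3 + (5 + 0)))*6 + 45 = (2*5*(3 + 5))*6 + 45 = (2*5*8)*6 + 45 = 80*6 + 45 = 480 + 45 = 525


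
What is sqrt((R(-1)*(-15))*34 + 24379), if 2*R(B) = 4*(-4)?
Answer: sqrt(28459) ≈ 168.70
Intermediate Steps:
R(B) = -8 (R(B) = (4*(-4))/2 = (1/2)*(-16) = -8)
sqrt((R(-1)*(-15))*34 + 24379) = sqrt(-8*(-15)*34 + 24379) = sqrt(120*34 + 24379) = sqrt(4080 + 24379) = sqrt(28459)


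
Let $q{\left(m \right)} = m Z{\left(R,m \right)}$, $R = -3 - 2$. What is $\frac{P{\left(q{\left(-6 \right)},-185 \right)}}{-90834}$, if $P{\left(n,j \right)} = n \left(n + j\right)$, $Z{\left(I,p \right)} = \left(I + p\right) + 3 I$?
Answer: $\frac{754}{15139} \approx 0.049805$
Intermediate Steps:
$R = -5$
$Z{\left(I,p \right)} = p + 4 I$
$q{\left(m \right)} = m \left(-20 + m\right)$ ($q{\left(m \right)} = m \left(m + 4 \left(-5\right)\right) = m \left(m - 20\right) = m \left(-20 + m\right)$)
$P{\left(n,j \right)} = n \left(j + n\right)$
$\frac{P{\left(q{\left(-6 \right)},-185 \right)}}{-90834} = \frac{- 6 \left(-20 - 6\right) \left(-185 - 6 \left(-20 - 6\right)\right)}{-90834} = \left(-6\right) \left(-26\right) \left(-185 - -156\right) \left(- \frac{1}{90834}\right) = 156 \left(-185 + 156\right) \left(- \frac{1}{90834}\right) = 156 \left(-29\right) \left(- \frac{1}{90834}\right) = \left(-4524\right) \left(- \frac{1}{90834}\right) = \frac{754}{15139}$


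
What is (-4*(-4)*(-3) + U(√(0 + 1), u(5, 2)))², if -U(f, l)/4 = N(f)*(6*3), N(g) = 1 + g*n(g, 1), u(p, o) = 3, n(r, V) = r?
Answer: 36864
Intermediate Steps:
N(g) = 1 + g² (N(g) = 1 + g*g = 1 + g²)
U(f, l) = -72 - 72*f² (U(f, l) = -4*(1 + f²)*6*3 = -4*(1 + f²)*18 = -4*(18 + 18*f²) = -72 - 72*f²)
(-4*(-4)*(-3) + U(√(0 + 1), u(5, 2)))² = (-4*(-4)*(-3) + (-72 - 72*(√(0 + 1))²))² = (16*(-3) + (-72 - 72*(√1)²))² = (-48 + (-72 - 72*1²))² = (-48 + (-72 - 72*1))² = (-48 + (-72 - 72))² = (-48 - 144)² = (-192)² = 36864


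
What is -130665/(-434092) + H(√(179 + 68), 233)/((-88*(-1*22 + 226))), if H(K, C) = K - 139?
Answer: 601509217/1948204896 - √247/17952 ≈ 0.30788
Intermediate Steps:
H(K, C) = -139 + K
-130665/(-434092) + H(√(179 + 68), 233)/((-88*(-1*22 + 226))) = -130665/(-434092) + (-139 + √(179 + 68))/((-88*(-1*22 + 226))) = -130665*(-1/434092) + (-139 + √247)/((-88*(-22 + 226))) = 130665/434092 + (-139 + √247)/((-88*204)) = 130665/434092 + (-139 + √247)/(-17952) = 130665/434092 + (-139 + √247)*(-1/17952) = 130665/434092 + (139/17952 - √247/17952) = 601509217/1948204896 - √247/17952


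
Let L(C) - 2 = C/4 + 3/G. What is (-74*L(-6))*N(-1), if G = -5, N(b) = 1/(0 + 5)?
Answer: 37/25 ≈ 1.4800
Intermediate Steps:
N(b) = 1/5
L(C) = 7/5 + C/4 (L(C) = 2 + (C/4 + 3/(-5)) = 2 + (C*(1/4) + 3*(-1/5)) = 2 + (C/4 - 3/5) = 2 + (-3/5 + C/4) = 7/5 + C/4)
(-74*L(-6))*N(-1) = -74*(7/5 + (1/4)*(-6))*(1/5) = -74*(7/5 - 3/2)*(1/5) = -74*(-1/10)*(1/5) = (37/5)*(1/5) = 37/25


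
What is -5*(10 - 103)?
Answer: 465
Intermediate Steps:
-5*(10 - 103) = -5*(-93) = 465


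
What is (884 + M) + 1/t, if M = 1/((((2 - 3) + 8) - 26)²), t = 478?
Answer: 152542111/172558 ≈ 884.00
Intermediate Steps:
M = 1/361 (M = 1/(((-1 + 8) - 26)²) = 1/((7 - 26)²) = 1/((-19)²) = 1/361 ≈ 0.0027701)
(884 + M) + 1/t = (884 + 1/361) + 1/478 = 319125/361 + 1/478 = 152542111/172558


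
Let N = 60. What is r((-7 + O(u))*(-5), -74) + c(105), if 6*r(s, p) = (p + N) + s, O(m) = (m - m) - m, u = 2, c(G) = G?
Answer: 661/6 ≈ 110.17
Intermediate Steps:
O(m) = -m (O(m) = 0 - m = -m)
r(s, p) = 10 + p/6 + s/6 (r(s, p) = ((p + 60) + s)/6 = ((60 + p) + s)/6 = (60 + p + s)/6 = 10 + p/6 + s/6)
r((-7 + O(u))*(-5), -74) + c(105) = (10 + (⅙)*(-74) + ((-7 - 1*2)*(-5))/6) + 105 = (10 - 37/3 + ((-7 - 2)*(-5))/6) + 105 = (10 - 37/3 + (-9*(-5))/6) + 105 = (10 - 37/3 + (⅙)*45) + 105 = (10 - 37/3 + 15/2) + 105 = 31/6 + 105 = 661/6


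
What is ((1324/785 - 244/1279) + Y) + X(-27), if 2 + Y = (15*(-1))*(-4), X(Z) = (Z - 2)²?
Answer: 904111341/1004015 ≈ 900.50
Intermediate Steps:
X(Z) = (-2 + Z)²
Y = 58 (Y = -2 + (15*(-1))*(-4) = -2 - 15*(-4) = -2 + 60 = 58)
((1324/785 - 244/1279) + Y) + X(-27) = ((1324/785 - 244/1279) + 58) + (-2 - 27)² = ((1324*(1/785) - 244*1/1279) + 58) + (-29)² = ((1324/785 - 244/1279) + 58) + 841 = (1501856/1004015 + 58) + 841 = 59734726/1004015 + 841 = 904111341/1004015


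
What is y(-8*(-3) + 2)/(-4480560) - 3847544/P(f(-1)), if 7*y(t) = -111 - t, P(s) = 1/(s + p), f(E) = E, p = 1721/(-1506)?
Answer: 64902533126646547/7872343920 ≈ 8.2444e+6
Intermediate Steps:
p = -1721/1506 (p = 1721*(-1/1506) = -1721/1506 ≈ -1.1428)
P(s) = 1/(-1721/1506 + s) (P(s) = 1/(s - 1721/1506) = 1/(-1721/1506 + s))
y(t) = -111/7 - t/7 (y(t) = (-111 - t)/7 = -111/7 - t/7)
y(-8*(-3) + 2)/(-4480560) - 3847544/P(f(-1)) = (-111/7 - (-8*(-3) + 2)/7)/(-4480560) - 3847544/(1506/(-1721 + 1506*(-1))) = (-111/7 - (24 + 2)/7)*(-1/4480560) - 3847544/(1506/(-1721 - 1506)) = (-111/7 - 1/7*26)*(-1/4480560) - 3847544/(1506/(-3227)) = (-111/7 - 26/7)*(-1/4480560) - 3847544/(1506*(-1/3227)) = -137/7*(-1/4480560) - 3847544/(-1506/3227) = 137/31363920 - 3847544*(-3227/1506) = 137/31363920 + 6208012244/753 = 64902533126646547/7872343920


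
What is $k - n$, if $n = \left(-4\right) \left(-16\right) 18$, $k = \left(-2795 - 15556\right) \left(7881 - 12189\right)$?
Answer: $79054956$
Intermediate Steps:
$k = 79056108$ ($k = \left(-2795 - 15556\right) \left(-4308\right) = \left(-18351\right) \left(-4308\right) = 79056108$)
$n = 1152$ ($n = 64 \cdot 18 = 1152$)
$k - n = 79056108 - 1152 = 79054956$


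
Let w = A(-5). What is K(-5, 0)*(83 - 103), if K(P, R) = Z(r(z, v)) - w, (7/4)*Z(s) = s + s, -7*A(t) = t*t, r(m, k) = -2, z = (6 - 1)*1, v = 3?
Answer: -180/7 ≈ -25.714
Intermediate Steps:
z = 5 (z = 5*1 = 5)
A(t) = -t²/7 (A(t) = -t*t/7 = -t²/7)
w = -25/7 (w = -⅐*(-5)² = -⅐*25 = -25/7 ≈ -3.5714)
Z(s) = 8*s/7 (Z(s) = 4*(s + s)/7 = 4*(2*s)/7 = 8*s/7)
K(P, R) = 9/7 (K(P, R) = (8/7)*(-2) - 1*(-25/7) = -16/7 + 25/7 = 9/7)
K(-5, 0)*(83 - 103) = 9*(83 - 103)/7 = (9/7)*(-20) = -180/7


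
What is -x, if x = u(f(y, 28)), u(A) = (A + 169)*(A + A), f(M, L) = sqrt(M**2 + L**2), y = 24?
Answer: -2720 - 1352*sqrt(85) ≈ -15185.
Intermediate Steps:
f(M, L) = sqrt(L**2 + M**2)
u(A) = 2*A*(169 + A) (u(A) = (169 + A)*(2*A) = 2*A*(169 + A))
x = 8*sqrt(85)*(169 + 4*sqrt(85)) (x = 2*sqrt(28**2 + 24**2)*(169 + sqrt(28**2 + 24**2)) = 2*sqrt(784 + 576)*(169 + sqrt(784 + 576)) = 2*sqrt(1360)*(169 + sqrt(1360)) = 2*(4*sqrt(85))*(169 + 4*sqrt(85)) = 8*sqrt(85)*(169 + 4*sqrt(85)) ≈ 15185.)
-x = -(2720 + 1352*sqrt(85)) = -2720 - 1352*sqrt(85)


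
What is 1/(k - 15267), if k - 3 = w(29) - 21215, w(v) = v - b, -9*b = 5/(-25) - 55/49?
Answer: -245/8930286 ≈ -2.7435e-5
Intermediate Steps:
b = 36/245 (b = -(5/(-25) - 55/49)/9 = -(5*(-1/25) - 55*1/49)/9 = -(-1/5 - 55/49)/9 = -1/9*(-324/245) = 36/245 ≈ 0.14694)
w(v) = -36/245 + v (w(v) = v - 1*36/245 = v - 36/245 = -36/245 + v)
k = -5189871/245 (k = 3 + ((-36/245 + 29) - 21215) = 3 + (7069/245 - 21215) = 3 - 5190606/245 = -5189871/245 ≈ -21183.)
1/(k - 15267) = 1/(-5189871/245 - 15267) = 1/(-8930286/245) = -245/8930286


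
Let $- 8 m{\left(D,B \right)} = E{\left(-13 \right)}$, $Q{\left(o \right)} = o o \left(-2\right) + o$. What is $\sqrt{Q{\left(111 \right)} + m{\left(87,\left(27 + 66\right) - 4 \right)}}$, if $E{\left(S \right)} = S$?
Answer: $\frac{i \sqrt{392470}}{4} \approx 156.62 i$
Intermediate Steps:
$Q{\left(o \right)} = o - 2 o^{2}$ ($Q{\left(o \right)} = o \left(- 2 o\right) + o = - 2 o^{2} + o = o - 2 o^{2}$)
$m{\left(D,B \right)} = \frac{13}{8}$ ($m{\left(D,B \right)} = \left(- \frac{1}{8}\right) \left(-13\right) = \frac{13}{8}$)
$\sqrt{Q{\left(111 \right)} + m{\left(87,\left(27 + 66\right) - 4 \right)}} = \sqrt{111 \left(1 - 222\right) + \frac{13}{8}} = \sqrt{111 \left(-221\right) + \frac{13}{8}} = \sqrt{-24531 + \frac{13}{8}} = \sqrt{- \frac{196235}{8}} = \frac{i \sqrt{392470}}{4}$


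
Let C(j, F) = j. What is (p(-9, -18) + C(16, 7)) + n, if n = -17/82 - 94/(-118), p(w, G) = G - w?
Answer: 36717/4838 ≈ 7.5893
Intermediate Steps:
n = 2851/4838 (n = -17*1/82 - 94*(-1/118) = -17/82 + 47/59 = 2851/4838 ≈ 0.58929)
(p(-9, -18) + C(16, 7)) + n = ((-18 - 1*(-9)) + 16) + 2851/4838 = ((-18 + 9) + 16) + 2851/4838 = (-9 + 16) + 2851/4838 = 7 + 2851/4838 = 36717/4838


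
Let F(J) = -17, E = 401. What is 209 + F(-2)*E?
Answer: -6608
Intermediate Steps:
209 + F(-2)*E = 209 - 17*401 = 209 - 6817 = -6608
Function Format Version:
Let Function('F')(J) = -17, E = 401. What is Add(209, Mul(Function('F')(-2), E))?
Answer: -6608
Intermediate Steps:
Add(209, Mul(Function('F')(-2), E)) = Add(209, Mul(-17, 401)) = Add(209, -6817) = -6608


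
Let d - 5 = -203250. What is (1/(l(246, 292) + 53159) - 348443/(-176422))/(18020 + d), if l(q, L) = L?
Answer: -3724960643/349331842868490 ≈ -1.0663e-5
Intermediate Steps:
d = -203245 (d = 5 - 203250 = -203245)
(1/(l(246, 292) + 53159) - 348443/(-176422))/(18020 + d) = (1/(292 + 53159) - 348443/(-176422))/(18020 - 203245) = (1/53451 - 348443*(-1/176422))/(-185225) = (1/53451 + 348443/176422)*(-1/185225) = (18624803215/9429932322)*(-1/185225) = -3724960643/349331842868490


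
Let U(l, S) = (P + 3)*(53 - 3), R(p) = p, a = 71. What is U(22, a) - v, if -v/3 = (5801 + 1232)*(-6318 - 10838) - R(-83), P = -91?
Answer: -361978595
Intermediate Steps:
U(l, S) = -4400 (U(l, S) = (-91 + 3)*(53 - 3) = -88*50 = -4400)
v = 361974195 (v = -3*((5801 + 1232)*(-6318 - 10838) - 1*(-83)) = -3*(7033*(-17156) + 83) = -3*(-120658148 + 83) = -3*(-120658065) = 361974195)
U(22, a) - v = -4400 - 1*361974195 = -4400 - 361974195 = -361978595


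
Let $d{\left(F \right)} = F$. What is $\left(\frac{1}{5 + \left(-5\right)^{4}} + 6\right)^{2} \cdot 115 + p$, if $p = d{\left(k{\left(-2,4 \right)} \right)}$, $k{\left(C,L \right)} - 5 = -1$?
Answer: $\frac{329124623}{79380} \approx 4146.2$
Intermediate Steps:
$k{\left(C,L \right)} = 4$ ($k{\left(C,L \right)} = 5 - 1 = 4$)
$p = 4$
$\left(\frac{1}{5 + \left(-5\right)^{4}} + 6\right)^{2} \cdot 115 + p = \left(\frac{1}{5 + \left(-5\right)^{4}} + 6\right)^{2} \cdot 115 + 4 = \left(\frac{1}{5 + 625} + 6\right)^{2} \cdot 115 + 4 = \left(\frac{1}{630} + 6\right)^{2} \cdot 115 + 4 = \left(\frac{3781}{630}\right)^{2} \cdot 115 + 4 = \frac{14295961}{396900} \cdot 115 + 4 = \frac{328807103}{79380} + 4 = \frac{329124623}{79380}$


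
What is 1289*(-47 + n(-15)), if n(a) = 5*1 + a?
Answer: -73473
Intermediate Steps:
n(a) = 5 + a
1289*(-47 + n(-15)) = 1289*(-47 + (5 - 15)) = 1289*(-47 - 10) = 1289*(-57) = -73473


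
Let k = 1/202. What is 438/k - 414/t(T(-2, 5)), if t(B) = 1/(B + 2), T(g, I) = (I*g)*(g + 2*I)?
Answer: 120768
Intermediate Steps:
T(g, I) = I*g*(g + 2*I)
k = 1/202 ≈ 0.0049505
t(B) = 1/(2 + B)
438/k - 414/t(T(-2, 5)) = 438/(1/202) - 414/(1/(2 + 5*(-2)*(-2 + 2*5))) = 438*202 - 414/(1/(2 + 5*(-2)*(-2 + 10))) = 88476 - 414/(1/(2 + 5*(-2)*8)) = 88476 - 414/(1/(2 - 80)) = 88476 - 414/(1/(-78)) = 88476 - 414/(-1/78) = 88476 - 414*(-78) = 88476 + 32292 = 120768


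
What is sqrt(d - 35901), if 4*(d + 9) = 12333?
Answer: I*sqrt(131307)/2 ≈ 181.18*I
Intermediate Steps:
d = 12297/4 (d = -9 + (1/4)*12333 = -9 + 12333/4 = 12297/4 ≈ 3074.3)
sqrt(d - 35901) = sqrt(12297/4 - 35901) = sqrt(-131307/4) = I*sqrt(131307)/2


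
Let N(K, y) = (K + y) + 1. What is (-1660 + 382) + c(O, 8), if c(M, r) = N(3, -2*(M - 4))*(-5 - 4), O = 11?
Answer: -1188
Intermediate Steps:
N(K, y) = 1 + K + y
c(M, r) = -108 + 18*M (c(M, r) = (1 + 3 - 2*(M - 4))*(-5 - 4) = (1 + 3 - 2*(-4 + M))*(-9) = (1 + 3 + (8 - 2*M))*(-9) = (12 - 2*M)*(-9) = -108 + 18*M)
(-1660 + 382) + c(O, 8) = (-1660 + 382) + (-108 + 18*11) = -1278 + (-108 + 198) = -1278 + 90 = -1188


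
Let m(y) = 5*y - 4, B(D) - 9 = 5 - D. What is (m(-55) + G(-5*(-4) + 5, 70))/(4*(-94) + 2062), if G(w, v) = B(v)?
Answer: -335/1686 ≈ -0.19870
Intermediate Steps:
B(D) = 14 - D (B(D) = 9 + (5 - D) = 14 - D)
G(w, v) = 14 - v
m(y) = -4 + 5*y
(m(-55) + G(-5*(-4) + 5, 70))/(4*(-94) + 2062) = ((-4 + 5*(-55)) + (14 - 1*70))/(4*(-94) + 2062) = ((-4 - 275) + (14 - 70))/(-376 + 2062) = (-279 - 56)/1686 = -335*1/1686 = -335/1686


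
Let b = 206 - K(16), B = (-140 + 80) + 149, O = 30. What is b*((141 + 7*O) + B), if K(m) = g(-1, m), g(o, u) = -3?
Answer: 91960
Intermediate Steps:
K(m) = -3
B = 89 (B = -60 + 149 = 89)
b = 209 (b = 206 - 1*(-3) = 206 + 3 = 209)
b*((141 + 7*O) + B) = 209*((141 + 7*30) + 89) = 209*((141 + 210) + 89) = 209*(351 + 89) = 209*440 = 91960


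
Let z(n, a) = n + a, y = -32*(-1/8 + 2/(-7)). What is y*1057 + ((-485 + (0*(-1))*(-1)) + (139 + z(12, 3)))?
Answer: 13561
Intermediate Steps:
y = 92/7 (y = -32*(-1*1/8 + 2*(-1/7)) = -32*(-1/8 - 2/7) = -32*(-23/56) = 92/7 ≈ 13.143)
z(n, a) = a + n
y*1057 + ((-485 + (0*(-1))*(-1)) + (139 + z(12, 3))) = (92/7)*1057 + ((-485 + (0*(-1))*(-1)) + (139 + (3 + 12))) = 13892 + ((-485 + 0*(-1)) + (139 + 15)) = 13892 + ((-485 + 0) + 154) = 13892 + (-485 + 154) = 13892 - 331 = 13561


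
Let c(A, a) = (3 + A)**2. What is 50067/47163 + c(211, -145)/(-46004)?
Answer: 11950460/180807221 ≈ 0.066095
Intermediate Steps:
50067/47163 + c(211, -145)/(-46004) = 50067/47163 + (3 + 211)**2/(-46004) = 50067*(1/47163) + 214**2*(-1/46004) = 16689/15721 + 45796*(-1/46004) = 16689/15721 - 11449/11501 = 11950460/180807221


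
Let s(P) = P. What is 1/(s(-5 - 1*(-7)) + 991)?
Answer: 1/993 ≈ 0.0010071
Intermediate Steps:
1/(s(-5 - 1*(-7)) + 991) = 1/((-5 - 1*(-7)) + 991) = 1/((-5 + 7) + 991) = 1/(2 + 991) = 1/993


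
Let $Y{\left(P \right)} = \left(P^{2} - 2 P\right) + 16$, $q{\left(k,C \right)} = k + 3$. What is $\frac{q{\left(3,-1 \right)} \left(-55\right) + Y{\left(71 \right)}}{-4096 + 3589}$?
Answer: $- \frac{4585}{507} \approx -9.0434$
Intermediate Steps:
$q{\left(k,C \right)} = 3 + k$
$Y{\left(P \right)} = 16 + P^{2} - 2 P$
$\frac{q{\left(3,-1 \right)} \left(-55\right) + Y{\left(71 \right)}}{-4096 + 3589} = \frac{\left(3 + 3\right) \left(-55\right) + \left(16 + 71^{2} - 142\right)}{-4096 + 3589} = \frac{6 \left(-55\right) + \left(16 + 5041 - 142\right)}{-507} = \left(-330 + 4915\right) \left(- \frac{1}{507}\right) = 4585 \left(- \frac{1}{507}\right) = - \frac{4585}{507}$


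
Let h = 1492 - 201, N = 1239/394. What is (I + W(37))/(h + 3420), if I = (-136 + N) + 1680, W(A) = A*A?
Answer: 1148961/1856134 ≈ 0.61901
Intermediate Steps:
W(A) = A**2
N = 1239/394 (N = 1239*(1/394) = 1239/394 ≈ 3.1447)
h = 1291
I = 609575/394 (I = (-136 + 1239/394) + 1680 = -52345/394 + 1680 = 609575/394 ≈ 1547.1)
(I + W(37))/(h + 3420) = (609575/394 + 37**2)/(1291 + 3420) = (609575/394 + 1369)/4711 = (1148961/394)*(1/4711) = 1148961/1856134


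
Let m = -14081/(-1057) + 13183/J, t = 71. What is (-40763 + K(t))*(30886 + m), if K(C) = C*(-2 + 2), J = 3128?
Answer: -4165009991835965/3306296 ≈ -1.2597e+9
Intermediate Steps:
m = 57979799/3306296 (m = -14081/(-1057) + 13183/3128 = -14081*(-1/1057) + 13183*(1/3128) = 14081/1057 + 13183/3128 = 57979799/3306296 ≈ 17.536)
K(C) = 0 (K(C) = C*0 = 0)
(-40763 + K(t))*(30886 + m) = (-40763 + 0)*(30886 + 57979799/3306296) = -40763*102176238055/3306296 = -4165009991835965/3306296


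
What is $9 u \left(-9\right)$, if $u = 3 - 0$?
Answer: $-243$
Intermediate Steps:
$u = 3$ ($u = 3 + 0 = 3$)
$9 u \left(-9\right) = 9 \cdot 3 \left(-9\right) = 27 \left(-9\right) = -243$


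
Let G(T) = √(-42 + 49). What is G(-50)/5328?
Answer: √7/5328 ≈ 0.00049657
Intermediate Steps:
G(T) = √7
G(-50)/5328 = √7/5328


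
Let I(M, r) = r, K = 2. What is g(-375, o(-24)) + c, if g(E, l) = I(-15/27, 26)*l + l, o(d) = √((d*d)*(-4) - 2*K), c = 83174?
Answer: 83174 + 54*I*√577 ≈ 83174.0 + 1297.1*I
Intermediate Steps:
o(d) = √(-4 - 4*d²) (o(d) = √((d*d)*(-4) - 2*2) = √(d²*(-4) - 4) = √(-4*d² - 4) = √(-4 - 4*d²))
g(E, l) = 27*l (g(E, l) = 26*l + l = 27*l)
g(-375, o(-24)) + c = 27*(2*√(-1 - 1*(-24)²)) + 83174 = 27*(2*√(-1 - 1*576)) + 83174 = 27*(2*√(-1 - 576)) + 83174 = 27*(2*√(-577)) + 83174 = 27*(2*(I*√577)) + 83174 = 27*(2*I*√577) + 83174 = 54*I*√577 + 83174 = 83174 + 54*I*√577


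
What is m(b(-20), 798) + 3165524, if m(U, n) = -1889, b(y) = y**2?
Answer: 3163635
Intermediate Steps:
m(b(-20), 798) + 3165524 = -1889 + 3165524 = 3163635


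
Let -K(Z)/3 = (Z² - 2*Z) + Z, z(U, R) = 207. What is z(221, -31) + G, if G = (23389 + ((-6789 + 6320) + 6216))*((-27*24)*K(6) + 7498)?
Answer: 1917673455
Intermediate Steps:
K(Z) = -3*Z² + 3*Z (K(Z) = -3*((Z² - 2*Z) + Z) = -3*(Z² - Z) = -3*Z² + 3*Z)
G = 1917673248 (G = (23389 + ((-6789 + 6320) + 6216))*((-27*24)*(3*6*(1 - 1*6)) + 7498) = (23389 + (-469 + 6216))*(-1944*6*(1 - 6) + 7498) = (23389 + 5747)*(-1944*6*(-5) + 7498) = 29136*(-648*(-90) + 7498) = 29136*(58320 + 7498) = 29136*65818 = 1917673248)
z(221, -31) + G = 207 + 1917673248 = 1917673455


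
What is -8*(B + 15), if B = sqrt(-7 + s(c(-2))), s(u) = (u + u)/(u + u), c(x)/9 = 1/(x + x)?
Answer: -120 - 8*I*sqrt(6) ≈ -120.0 - 19.596*I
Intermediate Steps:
c(x) = 9/(2*x) (c(x) = 9/(x + x) = 9/((2*x)) = 9*(1/(2*x)) = 9/(2*x))
s(u) = 1 (s(u) = (2*u)/((2*u)) = (2*u)*(1/(2*u)) = 1)
B = I*sqrt(6) (B = sqrt(-7 + 1) = sqrt(-6) = I*sqrt(6) ≈ 2.4495*I)
-8*(B + 15) = -8*(I*sqrt(6) + 15) = -8*(15 + I*sqrt(6)) = -120 - 8*I*sqrt(6)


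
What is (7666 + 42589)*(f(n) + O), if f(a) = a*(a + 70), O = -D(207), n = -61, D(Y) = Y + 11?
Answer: -38545585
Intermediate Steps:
D(Y) = 11 + Y
O = -218 (O = -(11 + 207) = -1*218 = -218)
f(a) = a*(70 + a)
(7666 + 42589)*(f(n) + O) = (7666 + 42589)*(-61*(70 - 61) - 218) = 50255*(-61*9 - 218) = 50255*(-549 - 218) = 50255*(-767) = -38545585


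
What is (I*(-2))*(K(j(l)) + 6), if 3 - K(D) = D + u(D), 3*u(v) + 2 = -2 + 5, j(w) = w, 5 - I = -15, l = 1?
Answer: -920/3 ≈ -306.67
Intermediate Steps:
I = 20 (I = 5 - 1*(-15) = 5 + 15 = 20)
u(v) = ⅓ (u(v) = -⅔ + (-2 + 5)/3 = -⅔ + (⅓)*3 = -⅔ + 1 = ⅓)
K(D) = 8/3 - D (K(D) = 3 - (D + ⅓) = 3 - (⅓ + D) = 3 + (-⅓ - D) = 8/3 - D)
(I*(-2))*(K(j(l)) + 6) = (20*(-2))*((8/3 - 1*1) + 6) = -40*((8/3 - 1) + 6) = -40*(5/3 + 6) = -40*23/3 = -920/3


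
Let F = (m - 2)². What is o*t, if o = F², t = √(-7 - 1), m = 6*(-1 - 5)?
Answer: 4170272*I*√2 ≈ 5.8977e+6*I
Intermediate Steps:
m = -36 (m = 6*(-6) = -36)
F = 1444 (F = (-36 - 2)² = (-38)² = 1444)
t = 2*I*√2 (t = √(-8) = 2*I*√2 ≈ 2.8284*I)
o = 2085136 (o = 1444² = 2085136)
o*t = 2085136*(2*I*√2) = 4170272*I*√2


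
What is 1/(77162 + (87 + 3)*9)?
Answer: 1/77972 ≈ 1.2825e-5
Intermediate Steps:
1/(77162 + (87 + 3)*9) = 1/(77162 + 90*9) = 1/(77162 + 810) = 1/77972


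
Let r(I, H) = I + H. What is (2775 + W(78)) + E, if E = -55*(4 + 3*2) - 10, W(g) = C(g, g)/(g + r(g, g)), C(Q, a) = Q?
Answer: 6646/3 ≈ 2215.3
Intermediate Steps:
r(I, H) = H + I
W(g) = 1/3 (W(g) = g/(g + (g + g)) = g/(g + 2*g) = g/((3*g)) = (1/(3*g))*g = 1/3)
E = -560 (E = -55*(4 + 6) - 10 = -55*10 - 10 = -550 - 10 = -560)
(2775 + W(78)) + E = (2775 + 1/3) - 560 = 8326/3 - 560 = 6646/3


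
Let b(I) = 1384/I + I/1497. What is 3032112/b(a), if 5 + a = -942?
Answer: -4298500865808/2968657 ≈ -1.4480e+6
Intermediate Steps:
a = -947 (a = -5 - 942 = -947)
b(I) = 1384/I + I/1497 (b(I) = 1384/I + I*(1/1497) = 1384/I + I/1497)
3032112/b(a) = 3032112/(1384/(-947) + (1/1497)*(-947)) = 3032112/(1384*(-1/947) - 947/1497) = 3032112/(-1384/947 - 947/1497) = 3032112/(-2968657/1417659) = 3032112*(-1417659/2968657) = -4298500865808/2968657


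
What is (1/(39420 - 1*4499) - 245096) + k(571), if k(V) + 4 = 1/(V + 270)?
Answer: -7198234265338/29368561 ≈ -2.4510e+5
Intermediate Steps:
k(V) = -4 + 1/(270 + V) (k(V) = -4 + 1/(V + 270) = -4 + 1/(270 + V))
(1/(39420 - 1*4499) - 245096) + k(571) = (1/(39420 - 1*4499) - 245096) + (-1079 - 4*571)/(270 + 571) = (1/(39420 - 4499) - 245096) + (-1079 - 2284)/841 = (1/34921 - 245096) + (1/841)*(-3363) = (1/34921 - 245096) - 3363/841 = -8558997415/34921 - 3363/841 = -7198234265338/29368561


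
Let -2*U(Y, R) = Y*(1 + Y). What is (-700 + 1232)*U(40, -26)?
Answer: -436240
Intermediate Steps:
U(Y, R) = -Y*(1 + Y)/2
(-700 + 1232)*U(40, -26) = (-700 + 1232)*(-½*40*(1 + 40)) = 532*(-½*40*41) = 532*(-820) = -436240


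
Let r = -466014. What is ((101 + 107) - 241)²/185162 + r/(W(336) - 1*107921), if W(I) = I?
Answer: 86405244333/19920653770 ≈ 4.3375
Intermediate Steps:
((101 + 107) - 241)²/185162 + r/(W(336) - 1*107921) = ((101 + 107) - 241)²/185162 - 466014/(336 - 1*107921) = (208 - 241)²*(1/185162) - 466014/(336 - 107921) = (-33)²*(1/185162) - 466014/(-107585) = 1089*(1/185162) - 466014*(-1/107585) = 1089/185162 + 466014/107585 = 86405244333/19920653770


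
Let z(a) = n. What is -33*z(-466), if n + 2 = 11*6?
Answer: -2112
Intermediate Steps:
n = 64 (n = -2 + 11*6 = -2 + 66 = 64)
z(a) = 64
-33*z(-466) = -33*64 = -2112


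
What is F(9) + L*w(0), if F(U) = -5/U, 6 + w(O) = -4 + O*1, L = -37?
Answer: 3325/9 ≈ 369.44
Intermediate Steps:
w(O) = -10 + O (w(O) = -6 + (-4 + O*1) = -6 + (-4 + O) = -10 + O)
F(9) + L*w(0) = -5/9 - 37*(-10 + 0) = -5*1/9 - 37*(-10) = -5/9 + 370 = 3325/9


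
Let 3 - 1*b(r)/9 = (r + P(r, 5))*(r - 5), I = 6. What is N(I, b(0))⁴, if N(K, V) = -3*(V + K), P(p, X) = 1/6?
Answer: 3486784401/16 ≈ 2.1792e+8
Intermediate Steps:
P(p, X) = ⅙
b(r) = 27 - 9*(-5 + r)*(⅙ + r) (b(r) = 27 - 9*(r + ⅙)*(r - 5) = 27 - 9*(⅙ + r)*(-5 + r) = 27 - 9*(-5 + r)*(⅙ + r))
N(K, V) = -3*K - 3*V (N(K, V) = -3*(K + V) = -3*K - 3*V)
N(I, b(0))⁴ = (-3*6 - 3*(69/2 - 9*0² + (87/2)*0))⁴ = (-18 - 3*(69/2 - 9*0 + 0))⁴ = (-18 - 3*(69/2 + 0 + 0))⁴ = (-18 - 3*69/2)⁴ = (-18 - 207/2)⁴ = (-243/2)⁴ = 3486784401/16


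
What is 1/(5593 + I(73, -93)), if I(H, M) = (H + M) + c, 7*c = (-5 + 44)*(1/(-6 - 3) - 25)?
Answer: 21/114095 ≈ 0.00018406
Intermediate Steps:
c = -2938/21 (c = ((-5 + 44)*(1/(-6 - 3) - 25))/7 = (39*(1/(-9) - 25))/7 = (39*(-⅑ - 25))/7 = (39*(-226/9))/7 = (⅐)*(-2938/3) = -2938/21 ≈ -139.90)
I(H, M) = -2938/21 + H + M (I(H, M) = (H + M) - 2938/21 = -2938/21 + H + M)
1/(5593 + I(73, -93)) = 1/(5593 + (-2938/21 + 73 - 93)) = 1/(5593 - 3358/21) = 1/(114095/21) = 21/114095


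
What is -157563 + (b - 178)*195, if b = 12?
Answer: -189933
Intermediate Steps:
-157563 + (b - 178)*195 = -157563 + (12 - 178)*195 = -157563 - 166*195 = -157563 - 32370 = -189933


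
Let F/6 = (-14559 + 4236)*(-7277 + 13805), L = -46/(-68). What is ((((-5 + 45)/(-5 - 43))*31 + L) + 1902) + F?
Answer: -20620798745/51 ≈ -4.0433e+8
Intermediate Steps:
L = 23/34 (L = -46*(-1/68) = 23/34 ≈ 0.67647)
F = -404331264 (F = 6*((-14559 + 4236)*(-7277 + 13805)) = 6*(-10323*6528) = 6*(-67388544) = -404331264)
((((-5 + 45)/(-5 - 43))*31 + L) + 1902) + F = ((((-5 + 45)/(-5 - 43))*31 + 23/34) + 1902) - 404331264 = (((40/(-48))*31 + 23/34) + 1902) - 404331264 = (((40*(-1/48))*31 + 23/34) + 1902) - 404331264 = ((-⅚*31 + 23/34) + 1902) - 404331264 = ((-155/6 + 23/34) + 1902) - 404331264 = (-1283/51 + 1902) - 404331264 = 95719/51 - 404331264 = -20620798745/51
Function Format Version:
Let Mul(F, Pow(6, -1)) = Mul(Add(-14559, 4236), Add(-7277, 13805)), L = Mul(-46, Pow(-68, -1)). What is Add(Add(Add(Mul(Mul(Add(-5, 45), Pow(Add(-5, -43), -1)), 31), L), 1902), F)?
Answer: Rational(-20620798745, 51) ≈ -4.0433e+8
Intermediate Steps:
L = Rational(23, 34) (L = Mul(-46, Rational(-1, 68)) = Rational(23, 34) ≈ 0.67647)
F = -404331264 (F = Mul(6, Mul(Add(-14559, 4236), Add(-7277, 13805))) = Mul(6, Mul(-10323, 6528)) = Mul(6, -67388544) = -404331264)
Add(Add(Add(Mul(Mul(Add(-5, 45), Pow(Add(-5, -43), -1)), 31), L), 1902), F) = Add(Add(Add(Mul(Mul(Add(-5, 45), Pow(Add(-5, -43), -1)), 31), Rational(23, 34)), 1902), -404331264) = Add(Add(Add(Mul(Mul(40, Pow(-48, -1)), 31), Rational(23, 34)), 1902), -404331264) = Add(Add(Add(Mul(Mul(40, Rational(-1, 48)), 31), Rational(23, 34)), 1902), -404331264) = Add(Add(Add(Mul(Rational(-5, 6), 31), Rational(23, 34)), 1902), -404331264) = Add(Add(Add(Rational(-155, 6), Rational(23, 34)), 1902), -404331264) = Add(Add(Rational(-1283, 51), 1902), -404331264) = Add(Rational(95719, 51), -404331264) = Rational(-20620798745, 51)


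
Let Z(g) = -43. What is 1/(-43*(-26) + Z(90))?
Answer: 1/1075 ≈ 0.00093023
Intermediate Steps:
1/(-43*(-26) + Z(90)) = 1/(-43*(-26) - 43) = 1/(1118 - 43) = 1/1075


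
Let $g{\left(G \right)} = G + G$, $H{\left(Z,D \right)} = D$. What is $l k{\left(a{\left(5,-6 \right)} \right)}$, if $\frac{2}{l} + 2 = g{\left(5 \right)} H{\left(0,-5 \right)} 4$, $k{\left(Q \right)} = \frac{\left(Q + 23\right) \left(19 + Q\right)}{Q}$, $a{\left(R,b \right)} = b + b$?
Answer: $\frac{77}{1212} \approx 0.063531$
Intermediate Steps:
$g{\left(G \right)} = 2 G$
$a{\left(R,b \right)} = 2 b$
$k{\left(Q \right)} = \frac{\left(19 + Q\right) \left(23 + Q\right)}{Q}$ ($k{\left(Q \right)} = \frac{\left(23 + Q\right) \left(19 + Q\right)}{Q} = \frac{\left(19 + Q\right) \left(23 + Q\right)}{Q}$)
$l = - \frac{1}{101}$ ($l = \frac{2}{-2 + 2 \cdot 5 \left(-5\right) 4} = \frac{2}{-2 + 10 \left(-5\right) 4} = \frac{2}{-2 - 200} = \frac{2}{-202} = 2 \left(- \frac{1}{202}\right) = - \frac{1}{101} \approx -0.009901$)
$l k{\left(a{\left(5,-6 \right)} \right)} = - \frac{42 + 2 \left(-6\right) + \frac{437}{2 \left(-6\right)}}{101} = - \frac{42 - 12 + \frac{437}{-12}}{101} = - \frac{42 - 12 + 437 \left(- \frac{1}{12}\right)}{101} = - \frac{42 - 12 - \frac{437}{12}}{101} = \left(- \frac{1}{101}\right) \left(- \frac{77}{12}\right) = \frac{77}{1212}$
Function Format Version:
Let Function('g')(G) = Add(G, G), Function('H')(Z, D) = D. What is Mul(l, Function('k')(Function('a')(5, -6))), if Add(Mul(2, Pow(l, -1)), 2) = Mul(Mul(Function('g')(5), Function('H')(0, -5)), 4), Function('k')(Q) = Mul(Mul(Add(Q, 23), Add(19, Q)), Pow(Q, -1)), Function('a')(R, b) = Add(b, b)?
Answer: Rational(77, 1212) ≈ 0.063531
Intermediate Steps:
Function('g')(G) = Mul(2, G)
Function('a')(R, b) = Mul(2, b)
Function('k')(Q) = Mul(Pow(Q, -1), Add(19, Q), Add(23, Q)) (Function('k')(Q) = Mul(Mul(Add(23, Q), Add(19, Q)), Pow(Q, -1)) = Mul(Mul(Add(19, Q), Add(23, Q)), Pow(Q, -1)) = Mul(Pow(Q, -1), Add(19, Q), Add(23, Q)))
l = Rational(-1, 101) (l = Mul(2, Pow(Add(-2, Mul(Mul(Mul(2, 5), -5), 4)), -1)) = Mul(2, Pow(Add(-2, Mul(Mul(10, -5), 4)), -1)) = Mul(2, Pow(Add(-2, Mul(-50, 4)), -1)) = Mul(2, Pow(Add(-2, -200), -1)) = Mul(2, Pow(-202, -1)) = Mul(2, Rational(-1, 202)) = Rational(-1, 101) ≈ -0.0099010)
Mul(l, Function('k')(Function('a')(5, -6))) = Mul(Rational(-1, 101), Add(42, Mul(2, -6), Mul(437, Pow(Mul(2, -6), -1)))) = Mul(Rational(-1, 101), Add(42, -12, Mul(437, Pow(-12, -1)))) = Mul(Rational(-1, 101), Add(42, -12, Mul(437, Rational(-1, 12)))) = Mul(Rational(-1, 101), Add(42, -12, Rational(-437, 12))) = Mul(Rational(-1, 101), Rational(-77, 12)) = Rational(77, 1212)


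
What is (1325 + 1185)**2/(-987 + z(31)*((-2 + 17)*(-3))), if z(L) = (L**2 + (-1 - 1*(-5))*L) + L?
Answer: -6300100/51207 ≈ -123.03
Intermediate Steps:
z(L) = L**2 + 5*L (z(L) = (L**2 + (-1 + 5)*L) + L = (L**2 + 4*L) + L = L**2 + 5*L)
(1325 + 1185)**2/(-987 + z(31)*((-2 + 17)*(-3))) = (1325 + 1185)**2/(-987 + (31*(5 + 31))*((-2 + 17)*(-3))) = 2510**2/(-987 + (31*36)*(15*(-3))) = 6300100/(-987 + 1116*(-45)) = 6300100/(-987 - 50220) = 6300100/(-51207) = 6300100*(-1/51207) = -6300100/51207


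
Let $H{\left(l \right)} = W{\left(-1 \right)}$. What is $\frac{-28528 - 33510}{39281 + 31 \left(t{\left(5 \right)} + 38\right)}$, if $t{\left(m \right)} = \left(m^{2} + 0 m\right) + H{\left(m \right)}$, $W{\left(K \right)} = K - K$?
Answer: $- \frac{31019}{20617} \approx -1.5045$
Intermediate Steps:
$W{\left(K \right)} = 0$
$H{\left(l \right)} = 0$
$t{\left(m \right)} = m^{2}$ ($t{\left(m \right)} = \left(m^{2} + 0 m\right) + 0 = \left(m^{2} + 0\right) + 0 = m^{2} + 0 = m^{2}$)
$\frac{-28528 - 33510}{39281 + 31 \left(t{\left(5 \right)} + 38\right)} = \frac{-28528 - 33510}{39281 + 31 \left(5^{2} + 38\right)} = - \frac{62038}{39281 + 31 \left(25 + 38\right)} = - \frac{62038}{39281 + 31 \cdot 63} = - \frac{62038}{39281 + 1953} = - \frac{62038}{41234} = \left(-62038\right) \frac{1}{41234} = - \frac{31019}{20617}$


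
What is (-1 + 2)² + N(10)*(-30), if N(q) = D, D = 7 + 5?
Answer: -359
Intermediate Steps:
D = 12
N(q) = 12
(-1 + 2)² + N(10)*(-30) = (-1 + 2)² + 12*(-30) = 1² - 360 = 1 - 360 = -359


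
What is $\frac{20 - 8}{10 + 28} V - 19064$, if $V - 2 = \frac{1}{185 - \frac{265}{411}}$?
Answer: $- \frac{13722097307}{719815} \approx -19063.0$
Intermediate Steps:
$V = \frac{151951}{75770}$ ($V = 2 + \frac{1}{185 - \frac{265}{411}} = 2 + \frac{1}{\frac{75770}{411}} = 2 + \frac{411}{75770} = \frac{151951}{75770} \approx 2.0054$)
$\frac{20 - 8}{10 + 28} V - 19064 = \frac{20 - 8}{10 + 28} \cdot \frac{151951}{75770} - 19064 = \frac{12}{38} \cdot \frac{151951}{75770} - 19064 = 12 \cdot \frac{1}{38} \cdot \frac{151951}{75770} - 19064 = \frac{6}{19} \cdot \frac{151951}{75770} - 19064 = \frac{455853}{719815} - 19064 = - \frac{13722097307}{719815}$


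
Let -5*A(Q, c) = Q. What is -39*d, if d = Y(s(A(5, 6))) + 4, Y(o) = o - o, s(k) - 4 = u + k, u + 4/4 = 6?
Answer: -156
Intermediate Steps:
u = 5 (u = -1 + 6 = 5)
A(Q, c) = -Q/5
s(k) = 9 + k (s(k) = 4 + (5 + k) = 9 + k)
Y(o) = 0
d = 4 (d = 0 + 4 = 4)
-39*d = -39*4 = -156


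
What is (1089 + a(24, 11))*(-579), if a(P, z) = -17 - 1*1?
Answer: -620109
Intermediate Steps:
a(P, z) = -18 (a(P, z) = -17 - 1 = -18)
(1089 + a(24, 11))*(-579) = (1089 - 18)*(-579) = 1071*(-579) = -620109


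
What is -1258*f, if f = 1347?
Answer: -1694526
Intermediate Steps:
-1258*f = -1258*1347 = -1694526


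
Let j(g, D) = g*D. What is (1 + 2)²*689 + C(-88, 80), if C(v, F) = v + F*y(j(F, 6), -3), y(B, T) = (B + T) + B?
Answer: 82673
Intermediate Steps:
j(g, D) = D*g
y(B, T) = T + 2*B
C(v, F) = v + F*(-3 + 12*F) (C(v, F) = v + F*(-3 + 2*(6*F)) = v + F*(-3 + 12*F))
(1 + 2)²*689 + C(-88, 80) = (1 + 2)²*689 + (-88 + 3*80*(-1 + 4*80)) = 3²*689 + (-88 + 3*80*(-1 + 320)) = 9*689 + (-88 + 3*80*319) = 6201 + (-88 + 76560) = 6201 + 76472 = 82673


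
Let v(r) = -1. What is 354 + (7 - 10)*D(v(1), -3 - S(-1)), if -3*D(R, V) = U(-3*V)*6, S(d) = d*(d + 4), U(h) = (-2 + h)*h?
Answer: 354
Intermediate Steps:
U(h) = h*(-2 + h)
S(d) = d*(4 + d)
D(R, V) = 6*V*(-2 - 3*V) (D(R, V) = -(-3*V)*(-2 - 3*V)*6/3 = -(-3*V*(-2 - 3*V))*6/3 = -(-6)*V*(-2 - 3*V) = 6*V*(-2 - 3*V))
354 + (7 - 10)*D(v(1), -3 - S(-1)) = 354 + (7 - 10)*(-6*(-3 - (-1)*(4 - 1))*(2 + 3*(-3 - (-1)*(4 - 1)))) = 354 - (-18)*(-3 - (-1)*3)*(2 + 3*(-3 - (-1)*3)) = 354 - (-18)*(-3 - 1*(-3))*(2 + 3*(-3 - 1*(-3))) = 354 - (-18)*(-3 + 3)*(2 + 3*(-3 + 3)) = 354 - (-18)*0*(2 + 3*0) = 354 - (-18)*0*(2 + 0) = 354 - (-18)*0*2 = 354 - 3*0 = 354 + 0 = 354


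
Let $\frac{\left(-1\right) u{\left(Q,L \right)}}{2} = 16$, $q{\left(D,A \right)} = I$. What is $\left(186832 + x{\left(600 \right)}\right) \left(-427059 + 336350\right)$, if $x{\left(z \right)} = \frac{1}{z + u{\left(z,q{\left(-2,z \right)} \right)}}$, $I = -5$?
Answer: $- \frac{9626091419093}{568} \approx -1.6947 \cdot 10^{10}$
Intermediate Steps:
$q{\left(D,A \right)} = -5$
$u{\left(Q,L \right)} = -32$ ($u{\left(Q,L \right)} = \left(-2\right) 16 = -32$)
$x{\left(z \right)} = \frac{1}{-32 + z}$ ($x{\left(z \right)} = \frac{1}{z - 32} = \frac{1}{-32 + z}$)
$\left(186832 + x{\left(600 \right)}\right) \left(-427059 + 336350\right) = \left(186832 + \frac{1}{-32 + 600}\right) \left(-427059 + 336350\right) = \left(186832 + \frac{1}{568}\right) \left(-90709\right) = \frac{106120577}{568} \left(-90709\right) = - \frac{9626091419093}{568}$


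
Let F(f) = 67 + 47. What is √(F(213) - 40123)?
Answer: I*√40009 ≈ 200.02*I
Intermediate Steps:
F(f) = 114
√(F(213) - 40123) = √(114 - 40123) = √(-40009) = I*√40009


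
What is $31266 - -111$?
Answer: $31377$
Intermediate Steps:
$31266 - -111 = 31266 + \left(-17 + 128\right) = 31266 + 111 = 31377$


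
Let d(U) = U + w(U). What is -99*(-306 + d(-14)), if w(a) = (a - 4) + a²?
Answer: 14058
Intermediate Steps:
w(a) = -4 + a + a² (w(a) = (-4 + a) + a² = -4 + a + a²)
d(U) = -4 + U² + 2*U (d(U) = U + (-4 + U + U²) = -4 + U² + 2*U)
-99*(-306 + d(-14)) = -99*(-306 + (-4 + (-14)² + 2*(-14))) = -99*(-306 + (-4 + 196 - 28)) = -99*(-306 + 164) = -99*(-142) = 14058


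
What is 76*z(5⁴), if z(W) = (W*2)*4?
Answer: 380000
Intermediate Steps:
z(W) = 8*W (z(W) = (2*W)*4 = 8*W)
76*z(5⁴) = 76*(8*5⁴) = 76*(8*625) = 76*5000 = 380000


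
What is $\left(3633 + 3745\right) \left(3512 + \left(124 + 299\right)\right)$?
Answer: $29032430$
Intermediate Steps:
$\left(3633 + 3745\right) \left(3512 + \left(124 + 299\right)\right) = 7378 \left(3512 + 423\right) = 7378 \cdot 3935 = 29032430$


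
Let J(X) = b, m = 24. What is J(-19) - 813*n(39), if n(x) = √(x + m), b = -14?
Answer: -14 - 2439*√7 ≈ -6467.0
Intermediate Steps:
J(X) = -14
n(x) = √(24 + x) (n(x) = √(x + 24) = √(24 + x))
J(-19) - 813*n(39) = -14 - 813*√(24 + 39) = -14 - 2439*√7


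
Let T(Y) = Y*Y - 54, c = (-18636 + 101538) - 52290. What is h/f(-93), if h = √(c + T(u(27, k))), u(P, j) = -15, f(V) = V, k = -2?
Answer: -√30783/93 ≈ -1.8866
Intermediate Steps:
c = 30612 (c = 82902 - 52290 = 30612)
T(Y) = -54 + Y² (T(Y) = Y² - 54 = -54 + Y²)
h = √30783 (h = √(30612 + (-54 + (-15)²)) = √(30612 + (-54 + 225)) = √(30612 + 171) = √30783 ≈ 175.45)
h/f(-93) = √30783/(-93) = √30783*(-1/93) = -√30783/93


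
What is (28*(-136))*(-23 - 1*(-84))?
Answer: -232288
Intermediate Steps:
(28*(-136))*(-23 - 1*(-84)) = -3808*(-23 + 84) = -3808*61 = -232288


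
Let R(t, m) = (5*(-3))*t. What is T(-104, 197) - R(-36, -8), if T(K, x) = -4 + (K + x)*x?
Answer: 17777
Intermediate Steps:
R(t, m) = -15*t
T(K, x) = -4 + x*(K + x)
T(-104, 197) - R(-36, -8) = (-4 + 197**2 - 104*197) - (-15)*(-36) = (-4 + 38809 - 20488) - 1*540 = 18317 - 540 = 17777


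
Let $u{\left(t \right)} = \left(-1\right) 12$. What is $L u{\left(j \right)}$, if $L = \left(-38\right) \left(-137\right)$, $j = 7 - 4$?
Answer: $-62472$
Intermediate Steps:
$j = 3$
$L = 5206$
$u{\left(t \right)} = -12$
$L u{\left(j \right)} = 5206 \left(-12\right) = -62472$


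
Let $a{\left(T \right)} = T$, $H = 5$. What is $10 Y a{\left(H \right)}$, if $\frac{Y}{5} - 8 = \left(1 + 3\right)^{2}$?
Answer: $6000$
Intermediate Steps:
$Y = 120$ ($Y = 40 + 5 \left(1 + 3\right)^{2} = 40 + 5 \cdot 4^{2} = 40 + 5 \cdot 16 = 40 + 80 = 120$)
$10 Y a{\left(H \right)} = 10 \cdot 120 \cdot 5 = 1200 \cdot 5 = 6000$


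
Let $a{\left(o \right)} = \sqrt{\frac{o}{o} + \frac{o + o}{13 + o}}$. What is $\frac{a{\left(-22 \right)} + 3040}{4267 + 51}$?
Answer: $\frac{1520}{2159} + \frac{\sqrt{53}}{12954} \approx 0.70459$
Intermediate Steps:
$a{\left(o \right)} = \sqrt{1 + \frac{2 o}{13 + o}}$
$\frac{a{\left(-22 \right)} + 3040}{4267 + 51} = \frac{\sqrt{\frac{13 + 3 \left(-22\right)}{13 - 22}} + 3040}{4267 + 51} = \frac{\sqrt{\frac{13 - 66}{-9}} + 3040}{4318} = \left(\sqrt{\left(- \frac{1}{9}\right) \left(-53\right)} + 3040\right) \frac{1}{4318} = \left(\sqrt{\frac{53}{9}} + 3040\right) \frac{1}{4318} = \left(\frac{\sqrt{53}}{3} + 3040\right) \frac{1}{4318} = \left(3040 + \frac{\sqrt{53}}{3}\right) \frac{1}{4318} = \frac{1520}{2159} + \frac{\sqrt{53}}{12954}$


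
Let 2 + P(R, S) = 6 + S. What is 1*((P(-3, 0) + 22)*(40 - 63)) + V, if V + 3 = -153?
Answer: -754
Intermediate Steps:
V = -156 (V = -3 - 153 = -156)
P(R, S) = 4 + S (P(R, S) = -2 + (6 + S) = 4 + S)
1*((P(-3, 0) + 22)*(40 - 63)) + V = 1*(((4 + 0) + 22)*(40 - 63)) - 156 = 1*((4 + 22)*(-23)) - 156 = 1*(26*(-23)) - 156 = 1*(-598) - 156 = -598 - 156 = -754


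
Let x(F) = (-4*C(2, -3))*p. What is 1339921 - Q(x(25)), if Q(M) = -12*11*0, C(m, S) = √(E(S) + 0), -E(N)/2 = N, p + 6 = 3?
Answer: 1339921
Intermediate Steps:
p = -3 (p = -6 + 3 = -3)
E(N) = -2*N
C(m, S) = √2*√(-S) (C(m, S) = √(-2*S + 0) = √(-2*S) = √2*√(-S))
x(F) = 12*√6 (x(F) = -4*√2*√(-1*(-3))*(-3) = -4*√2*√3*(-3) = -4*√6*(-3) = 12*√6)
Q(M) = 0 (Q(M) = -132*0 = 0)
1339921 - Q(x(25)) = 1339921 - 1*0 = 1339921 + 0 = 1339921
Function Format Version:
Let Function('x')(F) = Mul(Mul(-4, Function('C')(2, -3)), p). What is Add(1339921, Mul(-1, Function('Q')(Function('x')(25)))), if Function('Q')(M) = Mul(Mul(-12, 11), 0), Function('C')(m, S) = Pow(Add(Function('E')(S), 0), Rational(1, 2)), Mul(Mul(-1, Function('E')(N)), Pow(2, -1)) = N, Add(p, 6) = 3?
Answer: 1339921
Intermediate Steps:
p = -3 (p = Add(-6, 3) = -3)
Function('E')(N) = Mul(-2, N)
Function('C')(m, S) = Mul(Pow(2, Rational(1, 2)), Pow(Mul(-1, S), Rational(1, 2))) (Function('C')(m, S) = Pow(Add(Mul(-2, S), 0), Rational(1, 2)) = Pow(Mul(-2, S), Rational(1, 2)) = Mul(Pow(2, Rational(1, 2)), Pow(Mul(-1, S), Rational(1, 2))))
Function('x')(F) = Mul(12, Pow(6, Rational(1, 2))) (Function('x')(F) = Mul(Mul(-4, Mul(Pow(2, Rational(1, 2)), Pow(Mul(-1, -3), Rational(1, 2)))), -3) = Mul(Mul(-4, Mul(Pow(2, Rational(1, 2)), Pow(3, Rational(1, 2)))), -3) = Mul(Mul(-4, Pow(6, Rational(1, 2))), -3) = Mul(12, Pow(6, Rational(1, 2))))
Function('Q')(M) = 0 (Function('Q')(M) = Mul(-132, 0) = 0)
Add(1339921, Mul(-1, Function('Q')(Function('x')(25)))) = Add(1339921, Mul(-1, 0)) = Add(1339921, 0) = 1339921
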